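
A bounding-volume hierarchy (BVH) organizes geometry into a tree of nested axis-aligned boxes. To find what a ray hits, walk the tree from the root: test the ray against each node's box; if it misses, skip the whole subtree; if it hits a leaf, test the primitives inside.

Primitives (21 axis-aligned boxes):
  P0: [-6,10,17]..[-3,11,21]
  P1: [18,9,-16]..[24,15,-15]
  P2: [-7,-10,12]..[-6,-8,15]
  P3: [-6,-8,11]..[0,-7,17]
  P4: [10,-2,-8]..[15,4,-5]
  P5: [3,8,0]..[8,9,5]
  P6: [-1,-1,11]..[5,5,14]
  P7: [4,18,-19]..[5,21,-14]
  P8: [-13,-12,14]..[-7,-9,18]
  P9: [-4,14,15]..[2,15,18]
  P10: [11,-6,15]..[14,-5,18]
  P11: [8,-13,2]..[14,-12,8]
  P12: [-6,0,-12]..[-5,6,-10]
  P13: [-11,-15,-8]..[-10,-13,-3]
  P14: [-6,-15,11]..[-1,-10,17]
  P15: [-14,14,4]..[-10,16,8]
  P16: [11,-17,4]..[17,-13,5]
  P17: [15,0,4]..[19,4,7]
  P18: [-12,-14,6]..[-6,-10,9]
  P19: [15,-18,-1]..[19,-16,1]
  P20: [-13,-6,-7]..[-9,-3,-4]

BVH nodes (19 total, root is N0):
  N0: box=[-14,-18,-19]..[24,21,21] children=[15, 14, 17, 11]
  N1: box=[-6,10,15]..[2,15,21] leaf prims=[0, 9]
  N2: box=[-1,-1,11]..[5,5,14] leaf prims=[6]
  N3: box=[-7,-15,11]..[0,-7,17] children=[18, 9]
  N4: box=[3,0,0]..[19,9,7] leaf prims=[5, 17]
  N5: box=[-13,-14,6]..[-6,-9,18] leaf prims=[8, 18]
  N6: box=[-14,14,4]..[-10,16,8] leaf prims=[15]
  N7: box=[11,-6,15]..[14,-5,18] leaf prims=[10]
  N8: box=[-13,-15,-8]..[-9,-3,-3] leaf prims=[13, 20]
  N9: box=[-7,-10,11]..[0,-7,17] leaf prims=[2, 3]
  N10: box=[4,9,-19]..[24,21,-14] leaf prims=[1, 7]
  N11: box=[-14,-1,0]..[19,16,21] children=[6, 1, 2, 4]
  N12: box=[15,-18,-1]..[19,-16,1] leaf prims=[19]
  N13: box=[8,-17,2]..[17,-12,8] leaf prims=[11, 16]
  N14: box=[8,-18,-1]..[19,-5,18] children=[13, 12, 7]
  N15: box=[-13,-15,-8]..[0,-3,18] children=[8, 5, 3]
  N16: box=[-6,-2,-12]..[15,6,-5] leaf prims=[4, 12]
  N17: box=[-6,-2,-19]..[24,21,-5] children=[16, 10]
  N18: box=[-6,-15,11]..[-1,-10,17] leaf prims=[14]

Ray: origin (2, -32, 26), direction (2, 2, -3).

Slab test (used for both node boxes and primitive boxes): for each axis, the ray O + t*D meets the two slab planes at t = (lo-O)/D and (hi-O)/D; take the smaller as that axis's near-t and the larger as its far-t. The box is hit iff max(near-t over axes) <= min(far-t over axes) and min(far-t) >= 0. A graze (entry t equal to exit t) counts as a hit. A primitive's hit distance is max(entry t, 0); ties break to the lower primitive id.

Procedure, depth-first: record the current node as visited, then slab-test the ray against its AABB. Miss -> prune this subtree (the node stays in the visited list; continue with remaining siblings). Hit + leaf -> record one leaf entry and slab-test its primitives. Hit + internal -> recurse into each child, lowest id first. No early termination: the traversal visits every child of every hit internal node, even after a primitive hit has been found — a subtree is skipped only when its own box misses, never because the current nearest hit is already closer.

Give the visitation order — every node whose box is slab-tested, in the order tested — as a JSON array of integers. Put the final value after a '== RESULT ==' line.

Traverse from the root:
N0 x:[-8,11] y:[7,53/2] z:[5/3,15] -> hit [7,11], descend [11, 14, 15, 17]
  N11 x:[-8,17/2] y:[31/2,24] z:[5/3,26/3] -> miss, prune
  N14 x:[3,17/2] y:[7,27/2] z:[8/3,9] -> hit [7,17/2], descend [7, 12, 13]
    N7 x:[9/2,6] y:[13,27/2] z:[8/3,11/3] -> miss, prune
    N12 x:[13/2,17/2] y:[7,8] z:[25/3,9] -> miss, prune
    N13 x:[3,15/2] y:[15/2,10] z:[6,8] -> hit [15/2,15/2] leaf, test {P11(miss), P16(miss)}
  N15 x:[-15/2,-1] y:[17/2,29/2] z:[8/3,34/3] -> miss, prune
  N17 x:[-4,11] y:[15,53/2] z:[31/3,15] -> miss, prune

order=[0, 11, 14, 7, 12, 13, 15, 17]  |boxes|=8  |leaves|=1  hit=miss

== RESULT ==
[0, 11, 14, 7, 12, 13, 15, 17]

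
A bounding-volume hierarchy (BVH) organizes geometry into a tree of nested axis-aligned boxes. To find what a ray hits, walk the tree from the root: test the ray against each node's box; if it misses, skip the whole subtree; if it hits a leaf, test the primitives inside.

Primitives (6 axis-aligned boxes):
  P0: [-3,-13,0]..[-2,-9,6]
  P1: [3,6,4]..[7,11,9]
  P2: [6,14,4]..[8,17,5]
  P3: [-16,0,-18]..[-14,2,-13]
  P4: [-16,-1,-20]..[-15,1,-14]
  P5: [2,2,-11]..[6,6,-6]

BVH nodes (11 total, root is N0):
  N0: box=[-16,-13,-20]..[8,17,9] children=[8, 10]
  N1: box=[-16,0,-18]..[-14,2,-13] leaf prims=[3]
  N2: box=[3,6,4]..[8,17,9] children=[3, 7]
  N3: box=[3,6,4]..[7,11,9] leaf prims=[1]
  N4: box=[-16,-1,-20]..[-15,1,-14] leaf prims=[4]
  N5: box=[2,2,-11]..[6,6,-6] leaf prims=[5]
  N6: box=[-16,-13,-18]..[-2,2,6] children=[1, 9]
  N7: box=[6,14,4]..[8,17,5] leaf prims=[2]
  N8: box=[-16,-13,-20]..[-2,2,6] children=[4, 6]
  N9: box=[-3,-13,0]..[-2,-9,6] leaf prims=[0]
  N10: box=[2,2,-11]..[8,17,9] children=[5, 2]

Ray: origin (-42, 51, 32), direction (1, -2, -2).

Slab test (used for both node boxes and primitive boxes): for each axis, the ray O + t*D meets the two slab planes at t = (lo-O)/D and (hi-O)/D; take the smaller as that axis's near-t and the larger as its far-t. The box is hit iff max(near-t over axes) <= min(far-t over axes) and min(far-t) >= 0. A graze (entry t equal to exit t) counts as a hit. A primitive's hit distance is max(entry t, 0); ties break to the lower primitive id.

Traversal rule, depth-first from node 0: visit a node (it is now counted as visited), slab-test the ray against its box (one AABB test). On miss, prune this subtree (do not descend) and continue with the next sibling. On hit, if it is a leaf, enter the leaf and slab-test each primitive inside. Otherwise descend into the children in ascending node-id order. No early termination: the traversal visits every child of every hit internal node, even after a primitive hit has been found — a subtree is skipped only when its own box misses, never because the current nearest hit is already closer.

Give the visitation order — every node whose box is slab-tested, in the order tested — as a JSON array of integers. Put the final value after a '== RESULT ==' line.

Walk:
N0 x:[26,50] y:[17,32] z:[23/2,26] -> hit [26,26], descend [8, 10]
  N8 x:[26,40] y:[49/2,32] z:[13,26] -> hit [26,26], descend [4, 6]
    N4 x:[26,27] y:[25,26] z:[23,26] -> hit [26,26] leaf, test {P4@t=26}
    N6 x:[26,40] y:[49/2,32] z:[13,25] -> miss, prune
  N10 x:[44,50] y:[17,49/2] z:[23/2,43/2] -> miss, prune

Visited [0, 8, 4, 6, 10]. Tests: 5 box, 1 leaf. Nearest: P4.

== RESULT ==
[0, 8, 4, 6, 10]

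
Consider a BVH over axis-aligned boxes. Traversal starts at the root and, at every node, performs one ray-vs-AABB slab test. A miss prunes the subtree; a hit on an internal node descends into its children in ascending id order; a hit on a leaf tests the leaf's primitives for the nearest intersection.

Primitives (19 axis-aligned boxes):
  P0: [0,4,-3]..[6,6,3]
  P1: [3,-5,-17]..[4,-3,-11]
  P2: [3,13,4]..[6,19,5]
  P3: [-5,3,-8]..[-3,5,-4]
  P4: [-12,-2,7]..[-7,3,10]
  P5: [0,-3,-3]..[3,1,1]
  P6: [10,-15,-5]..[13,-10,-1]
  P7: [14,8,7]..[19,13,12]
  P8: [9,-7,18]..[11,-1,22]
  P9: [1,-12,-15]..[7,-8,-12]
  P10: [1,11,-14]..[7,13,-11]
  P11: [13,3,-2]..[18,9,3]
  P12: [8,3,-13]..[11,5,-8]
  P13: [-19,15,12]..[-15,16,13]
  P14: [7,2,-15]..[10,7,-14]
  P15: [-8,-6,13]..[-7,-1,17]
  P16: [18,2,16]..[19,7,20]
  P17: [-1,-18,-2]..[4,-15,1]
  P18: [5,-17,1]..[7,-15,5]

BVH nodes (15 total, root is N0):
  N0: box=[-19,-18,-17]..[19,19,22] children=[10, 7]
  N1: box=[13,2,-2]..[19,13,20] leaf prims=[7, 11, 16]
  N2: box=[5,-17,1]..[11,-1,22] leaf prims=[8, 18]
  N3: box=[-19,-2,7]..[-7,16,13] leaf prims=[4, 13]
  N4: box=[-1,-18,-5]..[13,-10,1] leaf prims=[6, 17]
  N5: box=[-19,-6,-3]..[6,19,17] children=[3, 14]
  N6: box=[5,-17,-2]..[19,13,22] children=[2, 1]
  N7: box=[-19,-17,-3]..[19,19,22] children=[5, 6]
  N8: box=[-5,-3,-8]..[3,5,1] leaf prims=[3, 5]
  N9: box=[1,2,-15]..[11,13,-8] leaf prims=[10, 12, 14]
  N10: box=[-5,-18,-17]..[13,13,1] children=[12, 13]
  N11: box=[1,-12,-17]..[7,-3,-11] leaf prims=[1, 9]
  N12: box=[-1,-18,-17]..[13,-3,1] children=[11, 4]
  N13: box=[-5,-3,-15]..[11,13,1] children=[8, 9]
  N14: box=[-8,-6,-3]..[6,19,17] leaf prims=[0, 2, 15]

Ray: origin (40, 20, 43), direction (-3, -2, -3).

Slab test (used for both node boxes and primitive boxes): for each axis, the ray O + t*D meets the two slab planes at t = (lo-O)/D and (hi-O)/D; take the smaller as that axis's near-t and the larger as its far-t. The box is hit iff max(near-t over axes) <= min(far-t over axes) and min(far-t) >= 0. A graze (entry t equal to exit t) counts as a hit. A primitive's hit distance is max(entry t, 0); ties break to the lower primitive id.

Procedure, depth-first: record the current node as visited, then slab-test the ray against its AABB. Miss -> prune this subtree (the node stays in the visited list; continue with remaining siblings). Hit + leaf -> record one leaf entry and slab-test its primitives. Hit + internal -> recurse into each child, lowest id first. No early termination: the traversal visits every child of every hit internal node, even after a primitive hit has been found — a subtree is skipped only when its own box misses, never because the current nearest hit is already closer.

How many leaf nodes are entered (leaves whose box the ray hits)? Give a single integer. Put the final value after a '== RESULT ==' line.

Trace the traversal:
N0 x:[7,59/3] y:[1/2,19] z:[7,20] -> hit [7,19], descend [7, 10]
  N7 x:[7,59/3] y:[1/2,37/2] z:[7,46/3] -> hit [7,46/3], descend [5, 6]
    N5 x:[34/3,59/3] y:[1/2,13] z:[26/3,46/3] -> hit [34/3,13], descend [3, 14]
      N3 x:[47/3,59/3] y:[2,11] z:[10,12] -> miss, prune
      N14 x:[34/3,16] y:[1/2,13] z:[26/3,46/3] -> hit [34/3,13] leaf, test {P0(miss), P2(miss), P15(miss)}
    N6 x:[7,35/3] y:[7/2,37/2] z:[7,15] -> hit [7,35/3], descend [1, 2]
      N1 x:[7,9] y:[7/2,9] z:[23/3,15] -> hit [23/3,9] leaf, test {P7(miss), P11(miss), P16(miss)}
      N2 x:[29/3,35/3] y:[21/2,37/2] z:[7,14] -> hit [21/2,35/3] leaf, test {P8(miss), P18(miss)}
  N10 x:[9,15] y:[7/2,19] z:[14,20] -> hit [14,15], descend [12, 13]
    N12 x:[9,41/3] y:[23/2,19] z:[14,20] -> miss, prune
    N13 x:[29/3,15] y:[7/2,23/2] z:[14,58/3] -> miss, prune

order=[0, 7, 5, 3, 14, 6, 1, 2, 10, 12, 13]  |boxes|=11  |leaves|=3  hit=miss

== RESULT ==
3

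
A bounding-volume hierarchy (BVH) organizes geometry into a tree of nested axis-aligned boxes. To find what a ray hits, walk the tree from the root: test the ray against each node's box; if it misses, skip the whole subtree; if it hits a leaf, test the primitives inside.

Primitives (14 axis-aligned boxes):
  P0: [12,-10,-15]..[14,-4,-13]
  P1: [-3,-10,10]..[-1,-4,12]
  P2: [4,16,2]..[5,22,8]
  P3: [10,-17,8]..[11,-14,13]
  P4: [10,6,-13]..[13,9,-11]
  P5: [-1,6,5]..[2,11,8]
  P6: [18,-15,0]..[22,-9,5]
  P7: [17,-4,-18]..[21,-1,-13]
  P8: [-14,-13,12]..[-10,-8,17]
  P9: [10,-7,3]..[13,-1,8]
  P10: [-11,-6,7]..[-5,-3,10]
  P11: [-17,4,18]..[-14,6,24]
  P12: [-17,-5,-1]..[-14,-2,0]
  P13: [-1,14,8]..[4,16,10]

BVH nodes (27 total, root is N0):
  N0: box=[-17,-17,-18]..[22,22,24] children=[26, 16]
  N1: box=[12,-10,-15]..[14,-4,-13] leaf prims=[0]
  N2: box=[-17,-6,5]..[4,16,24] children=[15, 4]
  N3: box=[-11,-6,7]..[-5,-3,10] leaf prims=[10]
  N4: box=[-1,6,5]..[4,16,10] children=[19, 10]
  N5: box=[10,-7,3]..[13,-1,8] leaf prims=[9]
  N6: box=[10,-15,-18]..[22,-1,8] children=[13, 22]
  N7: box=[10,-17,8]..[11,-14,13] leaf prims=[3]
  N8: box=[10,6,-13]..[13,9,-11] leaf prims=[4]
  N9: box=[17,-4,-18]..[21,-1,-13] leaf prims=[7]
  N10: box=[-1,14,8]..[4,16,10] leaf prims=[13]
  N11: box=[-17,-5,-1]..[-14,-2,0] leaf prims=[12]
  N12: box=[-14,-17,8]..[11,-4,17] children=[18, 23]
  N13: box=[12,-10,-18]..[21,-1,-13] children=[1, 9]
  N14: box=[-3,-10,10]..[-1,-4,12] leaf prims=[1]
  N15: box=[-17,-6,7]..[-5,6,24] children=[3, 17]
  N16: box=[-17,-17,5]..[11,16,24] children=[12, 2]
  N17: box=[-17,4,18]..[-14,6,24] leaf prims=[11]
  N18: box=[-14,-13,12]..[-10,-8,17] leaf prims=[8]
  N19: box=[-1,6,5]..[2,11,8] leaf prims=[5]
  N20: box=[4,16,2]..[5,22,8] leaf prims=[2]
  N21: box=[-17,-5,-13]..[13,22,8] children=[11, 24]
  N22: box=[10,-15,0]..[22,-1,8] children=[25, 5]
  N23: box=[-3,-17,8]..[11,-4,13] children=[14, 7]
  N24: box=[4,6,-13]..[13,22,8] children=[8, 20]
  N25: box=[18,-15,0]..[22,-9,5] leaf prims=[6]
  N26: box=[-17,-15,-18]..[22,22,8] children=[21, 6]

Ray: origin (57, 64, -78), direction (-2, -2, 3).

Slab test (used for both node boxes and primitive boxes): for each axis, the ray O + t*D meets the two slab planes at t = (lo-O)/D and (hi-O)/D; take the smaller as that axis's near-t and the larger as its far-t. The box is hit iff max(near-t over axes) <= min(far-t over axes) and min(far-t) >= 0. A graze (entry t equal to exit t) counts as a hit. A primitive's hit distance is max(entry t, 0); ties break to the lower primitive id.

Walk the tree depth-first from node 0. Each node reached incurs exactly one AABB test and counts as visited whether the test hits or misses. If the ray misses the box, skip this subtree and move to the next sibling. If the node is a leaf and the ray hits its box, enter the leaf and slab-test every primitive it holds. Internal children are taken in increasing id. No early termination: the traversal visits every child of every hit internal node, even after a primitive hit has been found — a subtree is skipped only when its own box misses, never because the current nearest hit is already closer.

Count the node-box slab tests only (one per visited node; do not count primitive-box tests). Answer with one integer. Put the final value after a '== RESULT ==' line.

Trace the traversal:
N0 x:[35/2,37] y:[21,81/2] z:[20,34] -> hit [21,34], descend [16, 26]
  N16 x:[23,37] y:[24,81/2] z:[83/3,34] -> hit [83/3,34], descend [2, 12]
    N2 x:[53/2,37] y:[24,35] z:[83/3,34] -> hit [83/3,34], descend [4, 15]
      N4 x:[53/2,29] y:[24,29] z:[83/3,88/3] -> hit [83/3,29], descend [10, 19]
        N10 x:[53/2,29] y:[24,25] z:[86/3,88/3] -> miss, prune
        N19 x:[55/2,29] y:[53/2,29] z:[83/3,86/3] -> hit [83/3,86/3] leaf, test {P5@t=83/3}
      N15 x:[31,37] y:[29,35] z:[85/3,34] -> hit [31,34], descend [3, 17]
        N3 x:[31,34] y:[67/2,35] z:[85/3,88/3] -> miss, prune
        N17 x:[71/2,37] y:[29,30] z:[32,34] -> miss, prune
    N12 x:[23,71/2] y:[34,81/2] z:[86/3,95/3] -> miss, prune
  N26 x:[35/2,37] y:[21,79/2] z:[20,86/3] -> hit [21,86/3], descend [6, 21]
    N6 x:[35/2,47/2] y:[65/2,79/2] z:[20,86/3] -> miss, prune
    N21 x:[22,37] y:[21,69/2] z:[65/3,86/3] -> hit [22,86/3], descend [11, 24]
      N11 x:[71/2,37] y:[33,69/2] z:[77/3,26] -> miss, prune
      N24 x:[22,53/2] y:[21,29] z:[65/3,86/3] -> hit [22,53/2], descend [8, 20]
        N8 x:[22,47/2] y:[55/2,29] z:[65/3,67/3] -> miss, prune
        N20 x:[26,53/2] y:[21,24] z:[80/3,86/3] -> miss, prune

order=[0, 16, 2, 4, 10, 19, 15, 3, 17, 12, 26, 6, 21, 11, 24, 8, 20]  |boxes|=17  |leaves|=1  hit=P5

== RESULT ==
17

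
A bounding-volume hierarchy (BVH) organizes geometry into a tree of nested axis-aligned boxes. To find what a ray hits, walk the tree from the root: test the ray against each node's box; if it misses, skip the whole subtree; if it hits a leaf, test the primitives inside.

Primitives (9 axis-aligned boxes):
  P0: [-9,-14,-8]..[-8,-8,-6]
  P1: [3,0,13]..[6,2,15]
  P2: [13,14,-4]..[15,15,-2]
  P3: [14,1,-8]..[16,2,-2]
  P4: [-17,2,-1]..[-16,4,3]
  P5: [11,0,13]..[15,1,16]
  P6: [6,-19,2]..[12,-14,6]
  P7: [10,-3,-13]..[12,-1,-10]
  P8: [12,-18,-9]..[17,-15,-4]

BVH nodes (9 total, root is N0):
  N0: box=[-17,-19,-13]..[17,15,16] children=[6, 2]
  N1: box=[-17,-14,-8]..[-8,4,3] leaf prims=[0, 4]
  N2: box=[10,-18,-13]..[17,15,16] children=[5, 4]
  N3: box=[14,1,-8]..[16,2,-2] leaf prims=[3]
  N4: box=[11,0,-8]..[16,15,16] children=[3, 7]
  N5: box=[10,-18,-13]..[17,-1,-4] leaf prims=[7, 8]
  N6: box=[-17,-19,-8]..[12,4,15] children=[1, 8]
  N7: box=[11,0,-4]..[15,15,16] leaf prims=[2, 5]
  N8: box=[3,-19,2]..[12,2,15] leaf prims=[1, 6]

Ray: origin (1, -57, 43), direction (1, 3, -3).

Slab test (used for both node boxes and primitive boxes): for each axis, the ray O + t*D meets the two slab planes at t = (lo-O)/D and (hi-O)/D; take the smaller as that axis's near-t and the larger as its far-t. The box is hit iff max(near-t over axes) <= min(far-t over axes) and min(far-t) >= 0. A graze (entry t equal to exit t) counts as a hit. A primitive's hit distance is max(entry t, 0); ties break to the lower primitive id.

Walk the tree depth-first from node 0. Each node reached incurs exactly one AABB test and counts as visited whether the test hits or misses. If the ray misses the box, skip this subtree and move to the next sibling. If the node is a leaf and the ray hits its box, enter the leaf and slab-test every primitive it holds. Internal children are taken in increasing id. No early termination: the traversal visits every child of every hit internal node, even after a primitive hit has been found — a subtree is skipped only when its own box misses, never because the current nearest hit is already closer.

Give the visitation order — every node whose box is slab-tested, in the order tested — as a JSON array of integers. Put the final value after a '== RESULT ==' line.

Trace the traversal:
N0 x:[-18,16] y:[38/3,24] z:[9,56/3] -> hit [38/3,16], descend [2, 6]
  N2 x:[9,16] y:[13,24] z:[9,56/3] -> hit [13,16], descend [4, 5]
    N4 x:[10,15] y:[19,24] z:[9,17] -> miss, prune
    N5 x:[9,16] y:[13,56/3] z:[47/3,56/3] -> hit [47/3,16] leaf, test {P7(miss), P8(miss)}
  N6 x:[-18,11] y:[38/3,61/3] z:[28/3,17] -> miss, prune

Summary -> nodes [0, 2, 4, 5, 6]; box-tests=5; leaf-entries=1; first=miss

== RESULT ==
[0, 2, 4, 5, 6]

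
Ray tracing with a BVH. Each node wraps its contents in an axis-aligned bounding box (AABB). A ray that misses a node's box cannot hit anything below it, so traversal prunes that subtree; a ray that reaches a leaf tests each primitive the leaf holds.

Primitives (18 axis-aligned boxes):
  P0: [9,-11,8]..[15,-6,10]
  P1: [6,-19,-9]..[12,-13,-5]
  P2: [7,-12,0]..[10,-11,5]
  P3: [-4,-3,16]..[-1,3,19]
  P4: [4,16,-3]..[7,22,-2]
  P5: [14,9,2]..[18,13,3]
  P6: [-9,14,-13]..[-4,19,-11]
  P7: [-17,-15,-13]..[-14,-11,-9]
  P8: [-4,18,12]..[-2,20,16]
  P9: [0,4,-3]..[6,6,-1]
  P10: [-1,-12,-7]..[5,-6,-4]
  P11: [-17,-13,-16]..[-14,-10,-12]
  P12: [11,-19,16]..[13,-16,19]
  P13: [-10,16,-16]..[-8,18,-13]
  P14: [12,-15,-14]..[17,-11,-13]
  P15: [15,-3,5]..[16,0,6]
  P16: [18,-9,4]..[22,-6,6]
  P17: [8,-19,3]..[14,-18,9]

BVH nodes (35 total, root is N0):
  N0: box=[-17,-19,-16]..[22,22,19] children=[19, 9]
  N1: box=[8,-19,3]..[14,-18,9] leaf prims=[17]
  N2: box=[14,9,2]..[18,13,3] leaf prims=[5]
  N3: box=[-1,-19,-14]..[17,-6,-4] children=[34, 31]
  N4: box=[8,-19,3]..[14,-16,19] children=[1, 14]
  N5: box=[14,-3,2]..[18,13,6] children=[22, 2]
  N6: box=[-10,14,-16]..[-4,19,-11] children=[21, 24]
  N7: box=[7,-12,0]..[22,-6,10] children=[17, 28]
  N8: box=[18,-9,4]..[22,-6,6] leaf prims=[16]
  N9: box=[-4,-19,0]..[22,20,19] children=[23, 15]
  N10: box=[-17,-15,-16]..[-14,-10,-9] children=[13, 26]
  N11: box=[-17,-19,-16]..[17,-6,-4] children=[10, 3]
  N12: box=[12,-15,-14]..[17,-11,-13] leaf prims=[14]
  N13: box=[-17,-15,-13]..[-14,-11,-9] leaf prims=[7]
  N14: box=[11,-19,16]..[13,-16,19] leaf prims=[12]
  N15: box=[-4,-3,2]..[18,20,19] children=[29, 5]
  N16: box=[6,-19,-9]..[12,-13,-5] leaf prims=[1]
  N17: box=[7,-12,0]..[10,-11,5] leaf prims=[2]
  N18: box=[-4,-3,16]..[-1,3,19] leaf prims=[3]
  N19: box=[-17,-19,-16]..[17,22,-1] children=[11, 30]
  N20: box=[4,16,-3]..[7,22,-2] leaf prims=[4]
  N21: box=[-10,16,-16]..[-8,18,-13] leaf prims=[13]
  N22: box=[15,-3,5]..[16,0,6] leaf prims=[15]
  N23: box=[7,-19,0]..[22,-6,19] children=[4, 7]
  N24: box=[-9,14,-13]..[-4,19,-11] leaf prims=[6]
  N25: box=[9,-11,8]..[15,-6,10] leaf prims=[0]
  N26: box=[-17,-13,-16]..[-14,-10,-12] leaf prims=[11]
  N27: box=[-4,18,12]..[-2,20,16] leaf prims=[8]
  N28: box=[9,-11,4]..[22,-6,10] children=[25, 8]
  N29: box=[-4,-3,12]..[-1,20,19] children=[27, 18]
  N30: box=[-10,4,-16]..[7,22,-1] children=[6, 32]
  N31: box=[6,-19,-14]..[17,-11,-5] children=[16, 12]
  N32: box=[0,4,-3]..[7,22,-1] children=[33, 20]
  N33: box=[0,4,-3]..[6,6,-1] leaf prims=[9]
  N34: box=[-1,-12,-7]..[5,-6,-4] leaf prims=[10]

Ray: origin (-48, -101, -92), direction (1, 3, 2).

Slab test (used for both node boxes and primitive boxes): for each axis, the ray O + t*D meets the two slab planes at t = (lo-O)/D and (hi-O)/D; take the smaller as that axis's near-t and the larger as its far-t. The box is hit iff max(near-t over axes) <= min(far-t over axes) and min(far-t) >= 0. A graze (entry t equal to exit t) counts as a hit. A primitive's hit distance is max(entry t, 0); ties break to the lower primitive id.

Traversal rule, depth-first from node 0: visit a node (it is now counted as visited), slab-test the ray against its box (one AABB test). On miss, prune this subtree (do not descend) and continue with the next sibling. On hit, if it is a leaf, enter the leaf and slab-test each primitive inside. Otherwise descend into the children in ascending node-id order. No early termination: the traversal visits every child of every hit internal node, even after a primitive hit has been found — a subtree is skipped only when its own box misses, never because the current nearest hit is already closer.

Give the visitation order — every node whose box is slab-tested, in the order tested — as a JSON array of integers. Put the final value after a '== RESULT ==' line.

Trace the traversal:
N0 x:[31,70] y:[82/3,41] z:[38,111/2] -> hit [38,41], descend [9, 19]
  N9 x:[44,70] y:[82/3,121/3] z:[46,111/2] -> miss, prune
  N19 x:[31,65] y:[82/3,41] z:[38,91/2] -> hit [38,41], descend [11, 30]
    N11 x:[31,65] y:[82/3,95/3] z:[38,44] -> miss, prune
    N30 x:[38,55] y:[35,41] z:[38,91/2] -> hit [38,41], descend [6, 32]
      N6 x:[38,44] y:[115/3,40] z:[38,81/2] -> hit [115/3,40], descend [21, 24]
        N21 x:[38,40] y:[39,119/3] z:[38,79/2] -> hit [39,79/2] leaf, test {P13@t=39}
        N24 x:[39,44] y:[115/3,40] z:[79/2,81/2] -> hit [79/2,40] leaf, test {P6@t=79/2}
      N32 x:[48,55] y:[35,41] z:[89/2,91/2] -> miss, prune

order=[0, 9, 19, 11, 30, 6, 21, 24, 32]  |boxes|=9  |leaves|=2  hit=P13

== RESULT ==
[0, 9, 19, 11, 30, 6, 21, 24, 32]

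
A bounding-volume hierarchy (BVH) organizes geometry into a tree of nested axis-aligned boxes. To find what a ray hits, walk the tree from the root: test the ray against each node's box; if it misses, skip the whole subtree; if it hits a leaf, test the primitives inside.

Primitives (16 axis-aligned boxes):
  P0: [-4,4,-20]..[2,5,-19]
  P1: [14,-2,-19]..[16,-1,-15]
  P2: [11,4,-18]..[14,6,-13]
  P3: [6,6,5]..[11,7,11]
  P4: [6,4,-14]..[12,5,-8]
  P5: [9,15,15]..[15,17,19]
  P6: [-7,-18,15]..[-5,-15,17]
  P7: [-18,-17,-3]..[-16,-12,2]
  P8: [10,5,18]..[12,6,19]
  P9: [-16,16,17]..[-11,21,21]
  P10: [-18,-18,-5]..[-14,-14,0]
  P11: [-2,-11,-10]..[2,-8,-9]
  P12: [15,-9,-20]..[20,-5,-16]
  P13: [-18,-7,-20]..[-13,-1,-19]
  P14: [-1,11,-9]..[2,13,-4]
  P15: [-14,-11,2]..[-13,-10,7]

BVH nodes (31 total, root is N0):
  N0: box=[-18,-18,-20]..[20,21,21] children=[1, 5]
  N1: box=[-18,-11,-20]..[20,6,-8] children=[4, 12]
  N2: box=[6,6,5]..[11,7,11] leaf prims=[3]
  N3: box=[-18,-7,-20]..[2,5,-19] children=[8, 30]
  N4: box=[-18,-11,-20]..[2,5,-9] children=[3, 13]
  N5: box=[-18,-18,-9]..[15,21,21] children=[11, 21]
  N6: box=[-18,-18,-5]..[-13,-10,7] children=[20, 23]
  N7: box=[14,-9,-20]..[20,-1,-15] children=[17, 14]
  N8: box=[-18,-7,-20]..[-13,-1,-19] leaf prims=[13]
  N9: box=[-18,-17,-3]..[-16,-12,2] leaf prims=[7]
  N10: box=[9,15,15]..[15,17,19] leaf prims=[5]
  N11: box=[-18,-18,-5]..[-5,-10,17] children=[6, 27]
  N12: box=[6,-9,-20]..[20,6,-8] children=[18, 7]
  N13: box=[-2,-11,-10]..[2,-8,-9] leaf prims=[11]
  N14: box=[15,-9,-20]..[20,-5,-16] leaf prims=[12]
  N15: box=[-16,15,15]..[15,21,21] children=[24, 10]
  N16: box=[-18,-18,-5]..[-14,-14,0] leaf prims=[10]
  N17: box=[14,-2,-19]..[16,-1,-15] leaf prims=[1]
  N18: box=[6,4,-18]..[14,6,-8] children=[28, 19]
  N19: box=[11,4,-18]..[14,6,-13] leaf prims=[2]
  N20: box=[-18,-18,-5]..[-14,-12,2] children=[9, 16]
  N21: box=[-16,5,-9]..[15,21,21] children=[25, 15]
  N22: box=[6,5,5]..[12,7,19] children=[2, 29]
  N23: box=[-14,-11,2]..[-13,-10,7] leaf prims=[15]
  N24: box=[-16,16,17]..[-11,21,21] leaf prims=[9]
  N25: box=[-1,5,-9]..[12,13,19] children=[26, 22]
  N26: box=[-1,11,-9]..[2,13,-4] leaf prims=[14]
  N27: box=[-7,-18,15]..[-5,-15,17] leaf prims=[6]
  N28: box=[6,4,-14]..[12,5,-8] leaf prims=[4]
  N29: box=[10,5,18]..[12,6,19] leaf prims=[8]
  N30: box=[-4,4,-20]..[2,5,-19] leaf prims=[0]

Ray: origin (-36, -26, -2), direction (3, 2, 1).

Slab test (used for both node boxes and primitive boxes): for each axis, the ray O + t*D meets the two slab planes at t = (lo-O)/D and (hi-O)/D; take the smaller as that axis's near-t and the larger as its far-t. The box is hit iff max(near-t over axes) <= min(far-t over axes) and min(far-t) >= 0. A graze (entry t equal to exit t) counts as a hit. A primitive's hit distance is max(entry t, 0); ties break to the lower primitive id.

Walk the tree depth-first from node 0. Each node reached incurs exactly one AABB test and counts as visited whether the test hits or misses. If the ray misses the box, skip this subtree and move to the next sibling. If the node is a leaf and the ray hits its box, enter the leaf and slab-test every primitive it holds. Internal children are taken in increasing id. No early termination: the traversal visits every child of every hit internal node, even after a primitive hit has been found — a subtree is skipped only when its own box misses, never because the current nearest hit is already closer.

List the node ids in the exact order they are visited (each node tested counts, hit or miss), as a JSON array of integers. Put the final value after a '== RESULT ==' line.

Traverse from the root:
N0 x:[6,56/3] y:[4,47/2] z:[-18,23] -> hit [6,56/3], descend [1, 5]
  N1 x:[6,56/3] y:[15/2,16] z:[-18,-6] -> miss, prune
  N5 x:[6,17] y:[4,47/2] z:[-7,23] -> hit [6,17], descend [11, 21]
    N11 x:[6,31/3] y:[4,8] z:[-3,19] -> hit [6,8], descend [6, 27]
      N6 x:[6,23/3] y:[4,8] z:[-3,9] -> hit [6,23/3], descend [20, 23]
        N20 x:[6,22/3] y:[4,7] z:[-3,4] -> miss, prune
        N23 x:[22/3,23/3] y:[15/2,8] z:[4,9] -> hit [15/2,23/3] leaf, test {P15@t=15/2}
      N27 x:[29/3,31/3] y:[4,11/2] z:[17,19] -> miss, prune
    N21 x:[20/3,17] y:[31/2,47/2] z:[-7,23] -> hit [31/2,17], descend [15, 25]
      N15 x:[20/3,17] y:[41/2,47/2] z:[17,23] -> miss, prune
      N25 x:[35/3,16] y:[31/2,39/2] z:[-7,21] -> hit [31/2,16], descend [22, 26]
        N22 x:[14,16] y:[31/2,33/2] z:[7,21] -> hit [31/2,16], descend [2, 29]
          N2 x:[14,47/3] y:[16,33/2] z:[7,13] -> miss, prune
          N29 x:[46/3,16] y:[31/2,16] z:[20,21] -> miss, prune
        N26 x:[35/3,38/3] y:[37/2,39/2] z:[-7,-2] -> miss, prune

order=[0, 1, 5, 11, 6, 20, 23, 27, 21, 15, 25, 22, 2, 29, 26]  |boxes|=15  |leaves|=1  hit=P15

== RESULT ==
[0, 1, 5, 11, 6, 20, 23, 27, 21, 15, 25, 22, 2, 29, 26]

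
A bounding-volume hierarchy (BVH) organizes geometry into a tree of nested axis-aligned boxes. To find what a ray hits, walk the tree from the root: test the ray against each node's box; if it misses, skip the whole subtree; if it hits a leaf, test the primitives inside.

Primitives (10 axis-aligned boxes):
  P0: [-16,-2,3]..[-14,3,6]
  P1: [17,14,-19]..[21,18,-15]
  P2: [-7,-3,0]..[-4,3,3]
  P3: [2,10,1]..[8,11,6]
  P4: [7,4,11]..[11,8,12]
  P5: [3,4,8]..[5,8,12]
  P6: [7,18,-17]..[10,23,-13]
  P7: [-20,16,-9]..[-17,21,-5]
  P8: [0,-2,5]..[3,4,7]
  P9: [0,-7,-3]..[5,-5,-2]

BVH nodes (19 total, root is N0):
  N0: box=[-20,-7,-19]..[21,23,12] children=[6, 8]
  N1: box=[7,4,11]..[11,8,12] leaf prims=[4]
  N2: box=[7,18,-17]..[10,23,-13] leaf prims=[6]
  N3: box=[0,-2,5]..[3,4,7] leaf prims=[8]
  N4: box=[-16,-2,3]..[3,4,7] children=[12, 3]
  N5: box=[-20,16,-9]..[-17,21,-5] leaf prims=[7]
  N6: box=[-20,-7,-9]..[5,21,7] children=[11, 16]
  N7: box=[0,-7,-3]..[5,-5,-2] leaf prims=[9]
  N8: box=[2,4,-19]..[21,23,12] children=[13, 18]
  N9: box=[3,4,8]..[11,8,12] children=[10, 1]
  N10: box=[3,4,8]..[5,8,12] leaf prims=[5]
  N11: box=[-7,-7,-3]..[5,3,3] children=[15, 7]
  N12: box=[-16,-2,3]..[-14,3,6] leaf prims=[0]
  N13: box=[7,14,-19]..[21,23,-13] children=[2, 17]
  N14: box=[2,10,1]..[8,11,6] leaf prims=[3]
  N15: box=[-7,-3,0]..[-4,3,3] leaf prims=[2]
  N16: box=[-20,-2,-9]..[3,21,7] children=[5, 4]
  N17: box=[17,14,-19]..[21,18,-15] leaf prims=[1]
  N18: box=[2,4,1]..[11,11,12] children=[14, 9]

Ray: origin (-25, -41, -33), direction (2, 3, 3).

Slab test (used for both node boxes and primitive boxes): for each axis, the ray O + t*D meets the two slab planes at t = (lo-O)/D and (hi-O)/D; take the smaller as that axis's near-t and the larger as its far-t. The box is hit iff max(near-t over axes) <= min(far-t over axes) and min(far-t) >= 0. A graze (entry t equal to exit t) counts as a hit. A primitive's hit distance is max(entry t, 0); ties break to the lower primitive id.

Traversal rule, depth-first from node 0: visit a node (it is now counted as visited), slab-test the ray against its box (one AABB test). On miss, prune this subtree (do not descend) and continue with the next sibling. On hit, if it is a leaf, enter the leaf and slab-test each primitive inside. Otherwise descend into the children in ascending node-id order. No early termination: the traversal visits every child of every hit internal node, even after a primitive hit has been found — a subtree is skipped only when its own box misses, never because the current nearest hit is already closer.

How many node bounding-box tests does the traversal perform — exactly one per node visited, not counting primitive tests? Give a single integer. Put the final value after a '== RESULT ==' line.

Traverse from the root:
N0 x:[5/2,23] y:[34/3,64/3] z:[14/3,15] -> hit [34/3,15], descend [6, 8]
  N6 x:[5/2,15] y:[34/3,62/3] z:[8,40/3] -> hit [34/3,40/3], descend [11, 16]
    N11 x:[9,15] y:[34/3,44/3] z:[10,12] -> hit [34/3,12], descend [7, 15]
      N7 x:[25/2,15] y:[34/3,12] z:[10,31/3] -> miss, prune
      N15 x:[9,21/2] y:[38/3,44/3] z:[11,12] -> miss, prune
    N16 x:[5/2,14] y:[13,62/3] z:[8,40/3] -> hit [13,40/3], descend [4, 5]
      N4 x:[9/2,14] y:[13,15] z:[12,40/3] -> hit [13,40/3], descend [3, 12]
        N3 x:[25/2,14] y:[13,15] z:[38/3,40/3] -> hit [13,40/3] leaf, test {P8@t=13}
        N12 x:[9/2,11/2] y:[13,44/3] z:[12,13] -> miss, prune
      N5 x:[5/2,4] y:[19,62/3] z:[8,28/3] -> miss, prune
  N8 x:[27/2,23] y:[15,64/3] z:[14/3,15] -> hit [15,15], descend [13, 18]
    N13 x:[16,23] y:[55/3,64/3] z:[14/3,20/3] -> miss, prune
    N18 x:[27/2,18] y:[15,52/3] z:[34/3,15] -> hit [15,15], descend [9, 14]
      N9 x:[14,18] y:[15,49/3] z:[41/3,15] -> hit [15,15], descend [1, 10]
        N1 x:[16,18] y:[15,49/3] z:[44/3,15] -> miss, prune
        N10 x:[14,15] y:[15,49/3] z:[41/3,15] -> hit [15,15] leaf, test {P5@t=15}
      N14 x:[27/2,33/2] y:[17,52/3] z:[34/3,13] -> miss, prune

Summary -> nodes [0, 6, 11, 7, 15, 16, 4, 3, 12, 5, 8, 13, 18, 9, 1, 10, 14]; box-tests=17; leaf-entries=2; first=P8

== RESULT ==
17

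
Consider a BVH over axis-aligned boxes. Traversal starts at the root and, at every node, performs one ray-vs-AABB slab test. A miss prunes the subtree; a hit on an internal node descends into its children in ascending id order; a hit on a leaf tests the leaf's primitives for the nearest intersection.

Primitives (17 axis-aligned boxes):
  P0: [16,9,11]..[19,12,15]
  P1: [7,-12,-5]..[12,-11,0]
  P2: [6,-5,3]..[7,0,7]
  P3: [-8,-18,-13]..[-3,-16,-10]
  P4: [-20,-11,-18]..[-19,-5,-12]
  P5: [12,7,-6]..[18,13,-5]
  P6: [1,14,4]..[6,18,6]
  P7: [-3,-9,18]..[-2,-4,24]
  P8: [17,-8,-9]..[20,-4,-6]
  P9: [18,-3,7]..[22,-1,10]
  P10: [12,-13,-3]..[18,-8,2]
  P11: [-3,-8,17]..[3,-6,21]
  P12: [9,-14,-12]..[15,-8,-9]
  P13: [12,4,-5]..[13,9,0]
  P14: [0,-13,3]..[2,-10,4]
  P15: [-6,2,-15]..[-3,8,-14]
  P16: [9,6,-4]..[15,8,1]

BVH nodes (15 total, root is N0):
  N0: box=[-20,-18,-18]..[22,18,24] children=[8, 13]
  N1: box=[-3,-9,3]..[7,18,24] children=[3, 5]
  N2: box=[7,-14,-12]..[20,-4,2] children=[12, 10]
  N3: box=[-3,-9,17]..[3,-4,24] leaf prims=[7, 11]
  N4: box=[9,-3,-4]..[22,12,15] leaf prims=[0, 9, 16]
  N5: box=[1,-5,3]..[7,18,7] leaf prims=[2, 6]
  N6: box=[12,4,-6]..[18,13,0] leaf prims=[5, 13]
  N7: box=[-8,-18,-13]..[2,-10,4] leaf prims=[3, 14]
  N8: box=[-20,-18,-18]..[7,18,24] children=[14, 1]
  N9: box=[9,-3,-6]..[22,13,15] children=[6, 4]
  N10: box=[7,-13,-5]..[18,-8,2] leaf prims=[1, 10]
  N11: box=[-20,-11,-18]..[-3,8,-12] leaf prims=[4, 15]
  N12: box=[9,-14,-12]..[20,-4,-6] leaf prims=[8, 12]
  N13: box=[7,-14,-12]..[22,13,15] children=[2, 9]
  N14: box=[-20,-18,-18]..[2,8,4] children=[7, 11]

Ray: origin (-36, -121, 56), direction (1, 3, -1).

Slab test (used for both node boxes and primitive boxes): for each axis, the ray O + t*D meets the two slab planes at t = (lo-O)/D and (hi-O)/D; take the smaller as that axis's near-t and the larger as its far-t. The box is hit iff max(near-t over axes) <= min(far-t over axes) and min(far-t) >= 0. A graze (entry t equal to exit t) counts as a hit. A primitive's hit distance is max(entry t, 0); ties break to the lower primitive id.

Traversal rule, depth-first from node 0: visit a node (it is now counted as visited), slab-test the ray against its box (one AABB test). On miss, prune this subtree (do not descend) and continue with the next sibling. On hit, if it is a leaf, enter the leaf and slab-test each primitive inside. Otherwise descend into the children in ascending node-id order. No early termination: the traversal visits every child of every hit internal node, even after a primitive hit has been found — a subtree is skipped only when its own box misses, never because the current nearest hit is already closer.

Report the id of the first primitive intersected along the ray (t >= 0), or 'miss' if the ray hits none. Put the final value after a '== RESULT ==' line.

Walk:
N0 x:[16,58] y:[103/3,139/3] z:[32,74] -> hit [103/3,139/3], descend [8, 13]
  N8 x:[16,43] y:[103/3,139/3] z:[32,74] -> hit [103/3,43], descend [1, 14]
    N1 x:[33,43] y:[112/3,139/3] z:[32,53] -> hit [112/3,43], descend [3, 5]
      N3 x:[33,39] y:[112/3,39] z:[32,39] -> hit [112/3,39] leaf, test {P7(miss), P11@t=113/3}
      N5 x:[37,43] y:[116/3,139/3] z:[49,53] -> miss, prune
    N14 x:[16,38] y:[103/3,43] z:[52,74] -> miss, prune
  N13 x:[43,58] y:[107/3,134/3] z:[41,68] -> hit [43,134/3], descend [2, 9]
    N2 x:[43,56] y:[107/3,39] z:[54,68] -> miss, prune
    N9 x:[45,58] y:[118/3,134/3] z:[41,62] -> miss, prune

Summary -> nodes [0, 8, 1, 3, 5, 14, 13, 2, 9]; box-tests=9; leaf-entries=1; first=P11

== RESULT ==
11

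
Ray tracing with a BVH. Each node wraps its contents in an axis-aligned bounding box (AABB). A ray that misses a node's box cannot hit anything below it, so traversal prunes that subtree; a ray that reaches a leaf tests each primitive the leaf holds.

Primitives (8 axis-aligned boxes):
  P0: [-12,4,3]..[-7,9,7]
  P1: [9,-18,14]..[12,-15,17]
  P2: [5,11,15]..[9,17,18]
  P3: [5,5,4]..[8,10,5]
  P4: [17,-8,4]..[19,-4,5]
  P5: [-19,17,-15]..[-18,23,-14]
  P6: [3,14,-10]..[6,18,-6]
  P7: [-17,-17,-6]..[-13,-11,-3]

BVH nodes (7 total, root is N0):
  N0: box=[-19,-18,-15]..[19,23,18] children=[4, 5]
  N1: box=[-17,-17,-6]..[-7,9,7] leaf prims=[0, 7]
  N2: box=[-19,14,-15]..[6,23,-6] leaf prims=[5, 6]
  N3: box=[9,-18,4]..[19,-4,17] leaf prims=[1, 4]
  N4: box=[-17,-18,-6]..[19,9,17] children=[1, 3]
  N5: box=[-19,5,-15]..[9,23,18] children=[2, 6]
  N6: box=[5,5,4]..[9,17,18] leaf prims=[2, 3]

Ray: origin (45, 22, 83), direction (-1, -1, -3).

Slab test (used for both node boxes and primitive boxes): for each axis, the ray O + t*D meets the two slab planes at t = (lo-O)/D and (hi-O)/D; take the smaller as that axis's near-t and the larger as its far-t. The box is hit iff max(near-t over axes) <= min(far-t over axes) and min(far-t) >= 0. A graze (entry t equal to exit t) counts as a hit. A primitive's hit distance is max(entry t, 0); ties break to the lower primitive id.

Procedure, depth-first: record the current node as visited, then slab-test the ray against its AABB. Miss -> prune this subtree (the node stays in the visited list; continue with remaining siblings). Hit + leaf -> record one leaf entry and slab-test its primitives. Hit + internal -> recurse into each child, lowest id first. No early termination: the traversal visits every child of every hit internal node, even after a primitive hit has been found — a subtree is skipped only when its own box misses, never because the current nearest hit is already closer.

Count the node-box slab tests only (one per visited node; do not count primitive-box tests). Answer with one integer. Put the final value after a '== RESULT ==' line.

Walk:
N0 x:[26,64] y:[-1,40] z:[65/3,98/3] -> hit [26,98/3], descend [4, 5]
  N4 x:[26,62] y:[13,40] z:[22,89/3] -> hit [26,89/3], descend [1, 3]
    N1 x:[52,62] y:[13,39] z:[76/3,89/3] -> miss, prune
    N3 x:[26,36] y:[26,40] z:[22,79/3] -> hit [26,79/3] leaf, test {P1(miss), P4@t=26}
  N5 x:[36,64] y:[-1,17] z:[65/3,98/3] -> miss, prune

5 AABB tests over nodes [0, 4, 1, 3, 5]; 1 leaf entered; closest P4.

== RESULT ==
5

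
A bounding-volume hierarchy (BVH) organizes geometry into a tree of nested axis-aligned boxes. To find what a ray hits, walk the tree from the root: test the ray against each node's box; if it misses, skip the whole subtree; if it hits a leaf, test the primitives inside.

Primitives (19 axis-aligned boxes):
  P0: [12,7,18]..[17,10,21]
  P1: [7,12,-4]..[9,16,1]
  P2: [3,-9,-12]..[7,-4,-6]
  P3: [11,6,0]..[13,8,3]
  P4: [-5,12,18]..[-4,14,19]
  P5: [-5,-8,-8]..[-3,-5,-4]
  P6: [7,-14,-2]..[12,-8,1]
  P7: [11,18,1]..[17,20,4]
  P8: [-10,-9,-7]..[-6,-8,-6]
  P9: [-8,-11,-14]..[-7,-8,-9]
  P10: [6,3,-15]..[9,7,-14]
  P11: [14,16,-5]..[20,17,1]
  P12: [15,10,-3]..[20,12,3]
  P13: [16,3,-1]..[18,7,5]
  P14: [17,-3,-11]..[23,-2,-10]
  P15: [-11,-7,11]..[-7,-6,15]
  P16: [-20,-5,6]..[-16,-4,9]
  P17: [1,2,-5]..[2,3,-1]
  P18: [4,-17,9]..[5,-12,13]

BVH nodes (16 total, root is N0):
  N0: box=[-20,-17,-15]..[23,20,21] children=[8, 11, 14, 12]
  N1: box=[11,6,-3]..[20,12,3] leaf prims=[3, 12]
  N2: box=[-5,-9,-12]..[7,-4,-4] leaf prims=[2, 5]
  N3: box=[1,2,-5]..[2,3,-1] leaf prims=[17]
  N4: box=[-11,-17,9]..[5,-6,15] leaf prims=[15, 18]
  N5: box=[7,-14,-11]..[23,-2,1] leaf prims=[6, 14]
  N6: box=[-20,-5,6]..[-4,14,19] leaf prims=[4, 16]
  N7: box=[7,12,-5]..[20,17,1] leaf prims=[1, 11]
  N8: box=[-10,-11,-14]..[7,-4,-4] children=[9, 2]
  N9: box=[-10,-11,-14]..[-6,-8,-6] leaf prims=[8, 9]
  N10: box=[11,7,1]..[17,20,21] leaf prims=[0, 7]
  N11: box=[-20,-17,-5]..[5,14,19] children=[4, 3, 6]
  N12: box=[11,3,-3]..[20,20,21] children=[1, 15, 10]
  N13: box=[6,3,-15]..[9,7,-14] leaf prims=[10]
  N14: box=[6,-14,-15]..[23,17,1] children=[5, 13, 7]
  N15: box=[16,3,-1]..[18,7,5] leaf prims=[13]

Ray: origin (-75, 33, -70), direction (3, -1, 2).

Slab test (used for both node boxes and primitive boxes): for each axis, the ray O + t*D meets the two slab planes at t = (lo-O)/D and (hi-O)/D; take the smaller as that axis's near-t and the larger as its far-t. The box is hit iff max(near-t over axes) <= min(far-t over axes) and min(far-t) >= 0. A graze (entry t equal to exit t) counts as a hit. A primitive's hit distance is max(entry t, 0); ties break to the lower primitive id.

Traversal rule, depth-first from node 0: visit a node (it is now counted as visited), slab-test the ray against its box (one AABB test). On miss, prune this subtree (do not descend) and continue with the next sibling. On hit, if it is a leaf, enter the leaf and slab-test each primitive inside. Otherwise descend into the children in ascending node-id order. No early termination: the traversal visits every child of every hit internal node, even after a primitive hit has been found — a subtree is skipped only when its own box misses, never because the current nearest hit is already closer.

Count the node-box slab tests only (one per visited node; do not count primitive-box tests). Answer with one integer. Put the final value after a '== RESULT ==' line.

Walk:
N0 x:[55/3,98/3] y:[13,50] z:[55/2,91/2] -> hit [55/2,98/3], descend [8, 11, 12, 14]
  N8 x:[65/3,82/3] y:[37,44] z:[28,33] -> miss, prune
  N11 x:[55/3,80/3] y:[19,50] z:[65/2,89/2] -> miss, prune
  N12 x:[86/3,95/3] y:[13,30] z:[67/2,91/2] -> miss, prune
  N14 x:[27,98/3] y:[16,47] z:[55/2,71/2] -> hit [55/2,98/3], descend [5, 7, 13]
    N5 x:[82/3,98/3] y:[35,47] z:[59/2,71/2] -> miss, prune
    N7 x:[82/3,95/3] y:[16,21] z:[65/2,71/2] -> miss, prune
    N13 x:[27,28] y:[26,30] z:[55/2,28] -> hit [55/2,28] leaf, test {P10@t=55/2}

8 AABB tests over nodes [0, 8, 11, 12, 14, 5, 7, 13]; 1 leaf entered; closest P10.

== RESULT ==
8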